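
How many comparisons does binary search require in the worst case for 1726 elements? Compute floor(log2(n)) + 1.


Binary search halves the search space each step.
Maximum comparisons = floor(log2(1726)) + 1
log2(1726) = 10.7532
floor(log2(1726)) = 10, so 10 + 1 = 11
Final answer: 11


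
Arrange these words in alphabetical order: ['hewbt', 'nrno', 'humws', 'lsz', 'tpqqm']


Compare strings character by character (the first differing letter decides):
  'hewbt' < 'humws' since 'e' < 'u' at position 2
  'humws' < 'lsz' since 'h' < 'l' at position 1
  'lsz' < 'nrno' since 'l' < 'n' at position 1
  'nrno' < 'tpqqm' since 'n' < 't' at position 1
Chaining these comparisons gives the alphabetical order.
Final answer: ['hewbt', 'humws', 'lsz', 'nrno', 'tpqqm']


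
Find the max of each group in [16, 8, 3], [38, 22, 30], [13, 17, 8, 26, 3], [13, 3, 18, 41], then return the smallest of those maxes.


Find max of each group:
  Group 1: [16, 8, 3] -> max = 16
  Group 2: [38, 22, 30] -> max = 38
  Group 3: [13, 17, 8, 26, 3] -> max = 26
  Group 4: [13, 3, 18, 41] -> max = 41
Maxes: [16, 38, 26, 41]
Minimum of maxes = 16
Final answer: 16


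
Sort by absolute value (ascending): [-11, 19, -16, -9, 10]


Compute absolute values:
  |-11| = 11
  |19| = 19
  |-16| = 16
  |-9| = 9
  |10| = 10
Absolute values in increasing order: 9 < 10 < 11 < 16 < 19
Listing the original numbers in that order gives the answer.
Final answer: [-9, 10, -11, -16, 19]


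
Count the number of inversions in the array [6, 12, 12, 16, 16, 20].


For each element, count the later elements that are smaller than it:
  6 (index 0): smaller elements after it = [] -> 0
  12 (index 1): smaller elements after it = [] -> 0
  12 (index 2): smaller elements after it = [] -> 0
  16 (index 3): smaller elements after it = [] -> 0
  16 (index 4): smaller elements after it = [] -> 0
Total inversions = 0 + 0 + 0 + 0 + 0 = 0
Final answer: 0


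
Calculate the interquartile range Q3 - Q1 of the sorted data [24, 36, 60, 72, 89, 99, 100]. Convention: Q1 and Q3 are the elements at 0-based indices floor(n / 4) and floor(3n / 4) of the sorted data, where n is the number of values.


The data has n = 7 elements.
Q1 index = floor(7 / 4) = floor(1.75) = 1; Q3 index = floor(3 * 7 / 4) = floor(5.25) = 5
Q1 = element at index 1 = 36
Q3 = element at index 5 = 99
IQR = 99 - 36 = 63
Final answer: 63


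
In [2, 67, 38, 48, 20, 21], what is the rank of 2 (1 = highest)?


Sort descending: [67, 48, 38, 21, 20, 2]
Find 2 in the sorted list.
2 is at position 6.
Final answer: 6


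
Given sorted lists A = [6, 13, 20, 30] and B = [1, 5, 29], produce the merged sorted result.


List A: [6, 13, 20, 30]
List B: [1, 5, 29]
Repeatedly compare the front elements and take the smaller:
  6 vs 1 -> take 1
  6 vs 5 -> take 5
  6 vs 29 -> take 6
  13 vs 29 -> take 13
  20 vs 29 -> take 20
  30 vs 29 -> take 29
  B is exhausted; append the rest of A: [30]
Final answer: [1, 5, 6, 13, 20, 29, 30]


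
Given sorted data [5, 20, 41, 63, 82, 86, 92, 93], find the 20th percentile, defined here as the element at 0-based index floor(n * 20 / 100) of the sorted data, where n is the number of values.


The dataset has n = 8 elements.
Index = floor(8 * 20 / 100) = floor(160 / 100) = floor(1.6) = 1
Counting from index 0 in the sorted data, the element at index 1 is 20.
Final answer: 20


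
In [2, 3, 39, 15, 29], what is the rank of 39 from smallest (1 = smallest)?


Sort ascending: [2, 3, 15, 29, 39]
Find 39 in the sorted list.
39 is at position 5 (1-indexed).
Final answer: 5


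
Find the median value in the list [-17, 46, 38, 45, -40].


First, sort the list: [-40, -17, 38, 45, 46]
The list has 5 elements (odd count).
The middle index is 2 (0-based), and the element there is 38.
Final answer: 38


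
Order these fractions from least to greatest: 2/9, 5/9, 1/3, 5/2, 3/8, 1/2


Convert to decimal for comparison:
  2/9 = 0.2222
  5/9 = 0.5556
  1/3 = 0.3333
  5/2 = 2.5
  3/8 = 0.375
  1/2 = 0.5
Decimals in increasing order: 0.2222 < 0.3333 < 0.375 < 0.5 < 0.5556 < 2.5
Writing each back as its fraction gives the sorted order.
Final answer: 2/9, 1/3, 3/8, 1/2, 5/9, 5/2


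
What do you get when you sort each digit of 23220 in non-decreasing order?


The number 23220 has digits: 2, 3, 2, 2, 0
Sorted: 0, 2, 2, 2, 3
Joining the sorted digits gives the result.
Final answer: 02223


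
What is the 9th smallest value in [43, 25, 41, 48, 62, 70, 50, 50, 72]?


Sort ascending: [25, 41, 43, 48, 50, 50, 62, 70, 72]
The 9th element (1-indexed) is at index 8.
Value = 72
Final answer: 72


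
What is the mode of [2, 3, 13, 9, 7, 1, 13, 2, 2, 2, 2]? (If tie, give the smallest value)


Count the frequency of each value:
  1 appears 1 time(s)
  2 appears 5 time(s)
  3 appears 1 time(s)
  7 appears 1 time(s)
  9 appears 1 time(s)
  13 appears 2 time(s)
Maximum frequency is 5.
Only 2 reaches that frequency, so it is the mode.
Final answer: 2


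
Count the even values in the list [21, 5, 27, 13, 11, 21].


Check each element:
  21 is odd
  5 is odd
  27 is odd
  13 is odd
  11 is odd
  21 is odd
Evens: []
Count of evens = 0
Final answer: 0


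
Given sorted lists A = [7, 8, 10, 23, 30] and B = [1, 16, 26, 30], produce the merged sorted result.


List A: [7, 8, 10, 23, 30]
List B: [1, 16, 26, 30]
Repeatedly compare the front elements and take the smaller:
  7 vs 1 -> take 1
  7 vs 16 -> take 7
  8 vs 16 -> take 8
  10 vs 16 -> take 10
  23 vs 16 -> take 16
  23 vs 26 -> take 23
  30 vs 26 -> take 26
  30 vs 30 -> take 30
  A is exhausted; append the rest of B: [30]
Final answer: [1, 7, 8, 10, 16, 23, 26, 30, 30]


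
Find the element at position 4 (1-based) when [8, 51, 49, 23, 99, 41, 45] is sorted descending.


Sort descending: [99, 51, 49, 45, 41, 23, 8]
The 4th element (1-indexed) is at index 3.
Value = 45
Final answer: 45


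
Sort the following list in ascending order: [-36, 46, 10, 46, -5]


Original list: [-36, 46, 10, 46, -5]
Repeatedly take the smallest remaining element:
  Remaining [-36, 46, 10, 46, -5] -> smallest is -36
  Remaining [46, 10, 46, -5] -> smallest is -5
  Remaining [46, 10, 46] -> smallest is 10
  Remaining [46, 46] -> smallest is 46
  Remaining [46] -> smallest is 46
Collecting the picks in order gives the sorted list.
Final answer: [-36, -5, 10, 46, 46]


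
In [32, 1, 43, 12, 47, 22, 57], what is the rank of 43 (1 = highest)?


Sort descending: [57, 47, 43, 32, 22, 12, 1]
Find 43 in the sorted list.
43 is at position 3.
Final answer: 3


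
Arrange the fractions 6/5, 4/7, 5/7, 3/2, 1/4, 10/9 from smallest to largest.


Convert to decimal for comparison:
  6/5 = 1.2
  4/7 = 0.5714
  5/7 = 0.7143
  3/2 = 1.5
  1/4 = 0.25
  10/9 = 1.1111
Decimals in increasing order: 0.25 < 0.5714 < 0.7143 < 1.1111 < 1.2 < 1.5
Writing each back as its fraction gives the sorted order.
Final answer: 1/4, 4/7, 5/7, 10/9, 6/5, 3/2


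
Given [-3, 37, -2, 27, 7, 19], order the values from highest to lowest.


Original list: [-3, 37, -2, 27, 7, 19]
Repeatedly take the largest remaining element:
  Remaining [-3, 37, -2, 27, 7, 19] -> largest is 37
  Remaining [-3, -2, 27, 7, 19] -> largest is 27
  Remaining [-3, -2, 7, 19] -> largest is 19
  Remaining [-3, -2, 7] -> largest is 7
  Remaining [-3, -2] -> largest is -2
  Remaining [-3] -> largest is -3
Collecting the picks in order gives the descending list.
Final answer: [37, 27, 19, 7, -2, -3]


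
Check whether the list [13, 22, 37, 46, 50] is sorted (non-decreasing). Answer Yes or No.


Check consecutive pairs:
  13 <= 22? True
  22 <= 37? True
  37 <= 46? True
  46 <= 50? True
Every consecutive pair is in order, so the list is non-decreasing.
Final answer: Yes


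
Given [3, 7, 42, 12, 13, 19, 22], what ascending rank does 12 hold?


Sort ascending: [3, 7, 12, 13, 19, 22, 42]
Find 12 in the sorted list.
12 is at position 3 (1-indexed).
Final answer: 3


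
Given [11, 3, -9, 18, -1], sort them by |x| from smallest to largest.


Compute absolute values:
  |11| = 11
  |3| = 3
  |-9| = 9
  |18| = 18
  |-1| = 1
Absolute values in increasing order: 1 < 3 < 9 < 11 < 18
Listing the original numbers in that order gives the answer.
Final answer: [-1, 3, -9, 11, 18]


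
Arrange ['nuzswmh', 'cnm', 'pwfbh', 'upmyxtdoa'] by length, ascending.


Compute lengths:
  'nuzswmh' has length 7
  'cnm' has length 3
  'pwfbh' has length 5
  'upmyxtdoa' has length 9
Lengths in increasing order: 3 < 5 < 7 < 9
Listing the words in that order gives the answer.
Final answer: ['cnm', 'pwfbh', 'nuzswmh', 'upmyxtdoa']


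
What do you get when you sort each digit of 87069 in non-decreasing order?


The number 87069 has digits: 8, 7, 0, 6, 9
Sorted: 0, 6, 7, 8, 9
Joining the sorted digits gives the result.
Final answer: 06789


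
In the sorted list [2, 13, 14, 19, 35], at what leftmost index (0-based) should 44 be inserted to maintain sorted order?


List is sorted: [2, 13, 14, 19, 35]
We need the leftmost position where 44 can be inserted, i.e. the first index whose element is >= 44 (or the end of the list if none is).
Binary search with low=0, high=5 (0-based indices):
  low=0, high=5, mid=2: a[2]=14 < 44, so low = 3
  low=3, high=5, mid=4: a[4]=35 < 44, so low = 5
Now low = high = 5, so the insertion index is 5.
Final answer: 5


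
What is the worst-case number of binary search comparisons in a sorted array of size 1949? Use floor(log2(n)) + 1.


Binary search halves the search space each step.
Maximum comparisons = floor(log2(1949)) + 1
log2(1949) = 10.9285
floor(log2(1949)) = 10, so 10 + 1 = 11
Final answer: 11


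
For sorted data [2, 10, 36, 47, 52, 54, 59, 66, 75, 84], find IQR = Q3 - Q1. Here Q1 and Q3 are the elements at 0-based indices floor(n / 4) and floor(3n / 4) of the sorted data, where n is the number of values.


The data has n = 10 elements.
Q1 index = floor(10 / 4) = floor(2.5) = 2; Q3 index = floor(3 * 10 / 4) = floor(7.5) = 7
Q1 = element at index 2 = 36
Q3 = element at index 7 = 66
IQR = 66 - 36 = 30
Final answer: 30


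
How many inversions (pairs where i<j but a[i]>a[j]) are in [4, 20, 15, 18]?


For each element, count the later elements that are smaller than it:
  4 (index 0): smaller elements after it = [] -> 0
  20 (index 1): smaller elements after it = [15, 18] -> 2
  15 (index 2): smaller elements after it = [] -> 0
Total inversions = 0 + 2 + 0 = 2
Final answer: 2


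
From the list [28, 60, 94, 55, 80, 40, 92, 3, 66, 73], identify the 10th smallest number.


Sort ascending: [3, 28, 40, 55, 60, 66, 73, 80, 92, 94]
The 10th element (1-indexed) is at index 9.
Value = 94
Final answer: 94


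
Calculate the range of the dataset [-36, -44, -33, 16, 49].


Maximum value: 49
Minimum value: -44
Range = 49 - (-44) = 93
Final answer: 93


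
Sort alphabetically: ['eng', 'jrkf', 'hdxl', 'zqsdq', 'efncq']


Compare strings character by character (the first differing letter decides):
  'efncq' < 'eng' since 'f' < 'n' at position 2
  'eng' < 'hdxl' since 'e' < 'h' at position 1
  'hdxl' < 'jrkf' since 'h' < 'j' at position 1
  'jrkf' < 'zqsdq' since 'j' < 'z' at position 1
Chaining these comparisons gives the alphabetical order.
Final answer: ['efncq', 'eng', 'hdxl', 'jrkf', 'zqsdq']


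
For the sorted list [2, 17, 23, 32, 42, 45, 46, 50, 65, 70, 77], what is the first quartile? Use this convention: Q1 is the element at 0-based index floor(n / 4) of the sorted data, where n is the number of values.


The list has n = 11 elements.
Q1 index = floor(11 / 4) = floor(2.75) = 2
Counting from index 0 in the sorted data, the element at index 2 is 23.
Final answer: 23


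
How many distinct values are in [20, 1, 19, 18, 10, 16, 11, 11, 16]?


List all unique values:
Distinct values: [1, 10, 11, 16, 18, 19, 20]
Count = 7
Final answer: 7


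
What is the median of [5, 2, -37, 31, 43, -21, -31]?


First, sort the list: [-37, -31, -21, 2, 5, 31, 43]
The list has 7 elements (odd count).
The middle index is 3 (0-based), and the element there is 2.
Final answer: 2


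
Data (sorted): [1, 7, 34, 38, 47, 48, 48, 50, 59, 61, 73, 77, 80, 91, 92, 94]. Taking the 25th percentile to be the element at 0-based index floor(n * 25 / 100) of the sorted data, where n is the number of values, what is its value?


The dataset has n = 16 elements.
Index = floor(16 * 25 / 100) = floor(400 / 100) = floor(4) = 4
Counting from index 0 in the sorted data, the element at index 4 is 47.
Final answer: 47


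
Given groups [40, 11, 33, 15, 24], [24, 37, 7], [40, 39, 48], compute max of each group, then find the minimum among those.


Find max of each group:
  Group 1: [40, 11, 33, 15, 24] -> max = 40
  Group 2: [24, 37, 7] -> max = 37
  Group 3: [40, 39, 48] -> max = 48
Maxes: [40, 37, 48]
Minimum of maxes = 37
Final answer: 37


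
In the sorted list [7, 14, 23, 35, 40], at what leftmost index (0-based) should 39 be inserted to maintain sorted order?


List is sorted: [7, 14, 23, 35, 40]
We need the leftmost position where 39 can be inserted, i.e. the first index whose element is >= 39 (or the end of the list if none is).
Binary search with low=0, high=5 (0-based indices):
  low=0, high=5, mid=2: a[2]=23 < 39, so low = 3
  low=3, high=5, mid=4: a[4]=40 >= 39, so high = 4
  low=3, high=4, mid=3: a[3]=35 < 39, so low = 4
Now low = high = 4, so the insertion index is 4.
Final answer: 4


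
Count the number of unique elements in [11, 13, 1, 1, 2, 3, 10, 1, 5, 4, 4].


List all unique values:
Distinct values: [1, 2, 3, 4, 5, 10, 11, 13]
Count = 8
Final answer: 8


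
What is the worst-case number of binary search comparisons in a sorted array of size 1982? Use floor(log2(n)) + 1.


Binary search halves the search space each step.
Maximum comparisons = floor(log2(1982)) + 1
log2(1982) = 10.9527
floor(log2(1982)) = 10, so 10 + 1 = 11
Final answer: 11


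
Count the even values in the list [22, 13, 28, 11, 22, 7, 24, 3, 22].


Check each element:
  22 is even
  13 is odd
  28 is even
  11 is odd
  22 is even
  7 is odd
  24 is even
  3 is odd
  22 is even
Evens: [22, 28, 22, 24, 22]
Count of evens = 5
Final answer: 5


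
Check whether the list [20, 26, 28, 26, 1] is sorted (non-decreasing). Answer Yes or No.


Check consecutive pairs:
  20 <= 26? True
  26 <= 28? True
  28 <= 26? False
  26 <= 1? False
2 consecutive pair(s) are out of order, so the list is not sorted.
Final answer: No


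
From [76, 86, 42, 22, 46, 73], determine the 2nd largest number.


Sort descending: [86, 76, 73, 46, 42, 22]
The 2nd element (1-indexed) is at index 1.
Value = 76
Final answer: 76


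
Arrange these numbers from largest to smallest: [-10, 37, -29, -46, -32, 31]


Original list: [-10, 37, -29, -46, -32, 31]
Repeatedly take the largest remaining element:
  Remaining [-10, 37, -29, -46, -32, 31] -> largest is 37
  Remaining [-10, -29, -46, -32, 31] -> largest is 31
  Remaining [-10, -29, -46, -32] -> largest is -10
  Remaining [-29, -46, -32] -> largest is -29
  Remaining [-46, -32] -> largest is -32
  Remaining [-46] -> largest is -46
Collecting the picks in order gives the descending list.
Final answer: [37, 31, -10, -29, -32, -46]


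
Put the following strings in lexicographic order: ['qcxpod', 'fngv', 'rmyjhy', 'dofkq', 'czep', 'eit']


Compare strings character by character (the first differing letter decides):
  'czep' < 'dofkq' since 'c' < 'd' at position 1
  'dofkq' < 'eit' since 'd' < 'e' at position 1
  'eit' < 'fngv' since 'e' < 'f' at position 1
  'fngv' < 'qcxpod' since 'f' < 'q' at position 1
  'qcxpod' < 'rmyjhy' since 'q' < 'r' at position 1
Chaining these comparisons gives the alphabetical order.
Final answer: ['czep', 'dofkq', 'eit', 'fngv', 'qcxpod', 'rmyjhy']


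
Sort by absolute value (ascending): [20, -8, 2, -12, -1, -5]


Compute absolute values:
  |20| = 20
  |-8| = 8
  |2| = 2
  |-12| = 12
  |-1| = 1
  |-5| = 5
Absolute values in increasing order: 1 < 2 < 5 < 8 < 12 < 20
Listing the original numbers in that order gives the answer.
Final answer: [-1, 2, -5, -8, -12, 20]


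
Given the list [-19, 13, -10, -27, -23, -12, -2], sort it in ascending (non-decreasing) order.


Original list: [-19, 13, -10, -27, -23, -12, -2]
Repeatedly take the smallest remaining element:
  Remaining [-19, 13, -10, -27, -23, -12, -2] -> smallest is -27
  Remaining [-19, 13, -10, -23, -12, -2] -> smallest is -23
  Remaining [-19, 13, -10, -12, -2] -> smallest is -19
  Remaining [13, -10, -12, -2] -> smallest is -12
  Remaining [13, -10, -2] -> smallest is -10
  Remaining [13, -2] -> smallest is -2
  Remaining [13] -> smallest is 13
Collecting the picks in order gives the sorted list.
Final answer: [-27, -23, -19, -12, -10, -2, 13]


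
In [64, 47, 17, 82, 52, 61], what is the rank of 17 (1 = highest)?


Sort descending: [82, 64, 61, 52, 47, 17]
Find 17 in the sorted list.
17 is at position 6.
Final answer: 6


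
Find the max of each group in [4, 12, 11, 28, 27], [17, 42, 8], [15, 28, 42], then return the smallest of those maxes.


Find max of each group:
  Group 1: [4, 12, 11, 28, 27] -> max = 28
  Group 2: [17, 42, 8] -> max = 42
  Group 3: [15, 28, 42] -> max = 42
Maxes: [28, 42, 42]
Minimum of maxes = 28
Final answer: 28


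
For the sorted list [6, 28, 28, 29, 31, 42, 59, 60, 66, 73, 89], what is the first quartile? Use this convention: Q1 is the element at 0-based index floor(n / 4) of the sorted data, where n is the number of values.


The list has n = 11 elements.
Q1 index = floor(11 / 4) = floor(2.75) = 2
Counting from index 0 in the sorted data, the element at index 2 is 28.
Final answer: 28


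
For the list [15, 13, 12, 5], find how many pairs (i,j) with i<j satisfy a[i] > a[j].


For each element, count the later elements that are smaller than it:
  15 (index 0): smaller elements after it = [13, 12, 5] -> 3
  13 (index 1): smaller elements after it = [12, 5] -> 2
  12 (index 2): smaller elements after it = [5] -> 1
Total inversions = 3 + 2 + 1 = 6
Final answer: 6


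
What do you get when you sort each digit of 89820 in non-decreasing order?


The number 89820 has digits: 8, 9, 8, 2, 0
Sorted: 0, 2, 8, 8, 9
Joining the sorted digits gives the result.
Final answer: 02889


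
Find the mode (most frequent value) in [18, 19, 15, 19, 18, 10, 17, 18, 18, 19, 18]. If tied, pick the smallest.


Count the frequency of each value:
  10 appears 1 time(s)
  15 appears 1 time(s)
  17 appears 1 time(s)
  18 appears 5 time(s)
  19 appears 3 time(s)
Maximum frequency is 5.
Only 18 reaches that frequency, so it is the mode.
Final answer: 18


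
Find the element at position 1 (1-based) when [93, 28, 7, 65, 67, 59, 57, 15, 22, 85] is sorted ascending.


Sort ascending: [7, 15, 22, 28, 57, 59, 65, 67, 85, 93]
The 1st element (1-indexed) is at index 0.
Value = 7
Final answer: 7


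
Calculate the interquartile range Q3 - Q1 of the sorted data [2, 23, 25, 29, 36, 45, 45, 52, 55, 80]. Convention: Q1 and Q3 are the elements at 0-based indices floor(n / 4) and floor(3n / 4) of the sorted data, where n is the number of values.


The data has n = 10 elements.
Q1 index = floor(10 / 4) = floor(2.5) = 2; Q3 index = floor(3 * 10 / 4) = floor(7.5) = 7
Q1 = element at index 2 = 25
Q3 = element at index 7 = 52
IQR = 52 - 25 = 27
Final answer: 27


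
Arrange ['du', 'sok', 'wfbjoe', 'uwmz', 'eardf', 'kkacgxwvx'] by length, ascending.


Compute lengths:
  'du' has length 2
  'sok' has length 3
  'wfbjoe' has length 6
  'uwmz' has length 4
  'eardf' has length 5
  'kkacgxwvx' has length 9
Lengths in increasing order: 2 < 3 < 4 < 5 < 6 < 9
Listing the words in that order gives the answer.
Final answer: ['du', 'sok', 'uwmz', 'eardf', 'wfbjoe', 'kkacgxwvx']


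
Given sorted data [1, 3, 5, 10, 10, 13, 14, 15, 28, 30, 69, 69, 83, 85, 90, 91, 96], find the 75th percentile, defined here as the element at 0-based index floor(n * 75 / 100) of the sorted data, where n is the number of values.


The dataset has n = 17 elements.
Index = floor(17 * 75 / 100) = floor(1275 / 100) = floor(12.75) = 12
Counting from index 0 in the sorted data, the element at index 12 is 83.
Final answer: 83


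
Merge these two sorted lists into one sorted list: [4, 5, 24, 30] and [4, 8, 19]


List A: [4, 5, 24, 30]
List B: [4, 8, 19]
Repeatedly compare the front elements and take the smaller:
  4 vs 4 -> take 4
  5 vs 4 -> take 4
  5 vs 8 -> take 5
  24 vs 8 -> take 8
  24 vs 19 -> take 19
  B is exhausted; append the rest of A: [24, 30]
Final answer: [4, 4, 5, 8, 19, 24, 30]


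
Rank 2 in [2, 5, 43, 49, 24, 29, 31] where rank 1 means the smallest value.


Sort ascending: [2, 5, 24, 29, 31, 43, 49]
Find 2 in the sorted list.
2 is at position 1 (1-indexed).
Final answer: 1


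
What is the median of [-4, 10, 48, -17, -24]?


First, sort the list: [-24, -17, -4, 10, 48]
The list has 5 elements (odd count).
The middle index is 2 (0-based), and the element there is -4.
Final answer: -4


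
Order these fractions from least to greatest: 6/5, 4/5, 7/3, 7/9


Convert to decimal for comparison:
  6/5 = 1.2
  4/5 = 0.8
  7/3 = 2.3333
  7/9 = 0.7778
Decimals in increasing order: 0.7778 < 0.8 < 1.2 < 2.3333
Writing each back as its fraction gives the sorted order.
Final answer: 7/9, 4/5, 6/5, 7/3


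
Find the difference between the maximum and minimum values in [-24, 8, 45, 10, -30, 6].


Maximum value: 45
Minimum value: -30
Range = 45 - (-30) = 75
Final answer: 75


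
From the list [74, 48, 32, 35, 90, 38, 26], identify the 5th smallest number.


Sort ascending: [26, 32, 35, 38, 48, 74, 90]
The 5th element (1-indexed) is at index 4.
Value = 48
Final answer: 48


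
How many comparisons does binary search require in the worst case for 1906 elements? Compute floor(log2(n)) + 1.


Binary search halves the search space each step.
Maximum comparisons = floor(log2(1906)) + 1
log2(1906) = 10.8963
floor(log2(1906)) = 10, so 10 + 1 = 11
Final answer: 11


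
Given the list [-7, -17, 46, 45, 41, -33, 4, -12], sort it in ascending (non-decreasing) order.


Original list: [-7, -17, 46, 45, 41, -33, 4, -12]
Repeatedly take the smallest remaining element:
  Remaining [-7, -17, 46, 45, 41, -33, 4, -12] -> smallest is -33
  Remaining [-7, -17, 46, 45, 41, 4, -12] -> smallest is -17
  Remaining [-7, 46, 45, 41, 4, -12] -> smallest is -12
  Remaining [-7, 46, 45, 41, 4] -> smallest is -7
  Remaining [46, 45, 41, 4] -> smallest is 4
  Remaining [46, 45, 41] -> smallest is 41
  Remaining [46, 45] -> smallest is 45
  Remaining [46] -> smallest is 46
Collecting the picks in order gives the sorted list.
Final answer: [-33, -17, -12, -7, 4, 41, 45, 46]


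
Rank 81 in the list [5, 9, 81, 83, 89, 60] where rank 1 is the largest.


Sort descending: [89, 83, 81, 60, 9, 5]
Find 81 in the sorted list.
81 is at position 3.
Final answer: 3


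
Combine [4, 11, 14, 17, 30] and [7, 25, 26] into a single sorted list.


List A: [4, 11, 14, 17, 30]
List B: [7, 25, 26]
Repeatedly compare the front elements and take the smaller:
  4 vs 7 -> take 4
  11 vs 7 -> take 7
  11 vs 25 -> take 11
  14 vs 25 -> take 14
  17 vs 25 -> take 17
  30 vs 25 -> take 25
  30 vs 26 -> take 26
  B is exhausted; append the rest of A: [30]
Final answer: [4, 7, 11, 14, 17, 25, 26, 30]


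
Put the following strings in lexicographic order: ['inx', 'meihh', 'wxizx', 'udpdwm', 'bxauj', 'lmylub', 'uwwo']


Compare strings character by character (the first differing letter decides):
  'bxauj' < 'inx' since 'b' < 'i' at position 1
  'inx' < 'lmylub' since 'i' < 'l' at position 1
  'lmylub' < 'meihh' since 'l' < 'm' at position 1
  'meihh' < 'udpdwm' since 'm' < 'u' at position 1
  'udpdwm' < 'uwwo' since 'd' < 'w' at position 2
  'uwwo' < 'wxizx' since 'u' < 'w' at position 1
Chaining these comparisons gives the alphabetical order.
Final answer: ['bxauj', 'inx', 'lmylub', 'meihh', 'udpdwm', 'uwwo', 'wxizx']


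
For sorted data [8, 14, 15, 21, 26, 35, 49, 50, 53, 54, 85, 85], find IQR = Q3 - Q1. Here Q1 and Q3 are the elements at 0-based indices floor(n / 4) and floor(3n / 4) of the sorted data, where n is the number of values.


The data has n = 12 elements.
Q1 index = floor(12 / 4) = floor(3) = 3; Q3 index = floor(3 * 12 / 4) = floor(9) = 9
Q1 = element at index 3 = 21
Q3 = element at index 9 = 54
IQR = 54 - 21 = 33
Final answer: 33


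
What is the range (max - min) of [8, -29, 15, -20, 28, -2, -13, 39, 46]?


Maximum value: 46
Minimum value: -29
Range = 46 - (-29) = 75
Final answer: 75


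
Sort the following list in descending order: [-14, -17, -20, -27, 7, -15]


Original list: [-14, -17, -20, -27, 7, -15]
Repeatedly take the largest remaining element:
  Remaining [-14, -17, -20, -27, 7, -15] -> largest is 7
  Remaining [-14, -17, -20, -27, -15] -> largest is -14
  Remaining [-17, -20, -27, -15] -> largest is -15
  Remaining [-17, -20, -27] -> largest is -17
  Remaining [-20, -27] -> largest is -20
  Remaining [-27] -> largest is -27
Collecting the picks in order gives the descending list.
Final answer: [7, -14, -15, -17, -20, -27]


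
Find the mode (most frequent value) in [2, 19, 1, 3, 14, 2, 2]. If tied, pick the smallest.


Count the frequency of each value:
  1 appears 1 time(s)
  2 appears 3 time(s)
  3 appears 1 time(s)
  14 appears 1 time(s)
  19 appears 1 time(s)
Maximum frequency is 3.
Only 2 reaches that frequency, so it is the mode.
Final answer: 2


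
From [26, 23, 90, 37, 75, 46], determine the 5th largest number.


Sort descending: [90, 75, 46, 37, 26, 23]
The 5th element (1-indexed) is at index 4.
Value = 26
Final answer: 26


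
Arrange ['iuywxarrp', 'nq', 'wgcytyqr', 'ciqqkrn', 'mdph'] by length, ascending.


Compute lengths:
  'iuywxarrp' has length 9
  'nq' has length 2
  'wgcytyqr' has length 8
  'ciqqkrn' has length 7
  'mdph' has length 4
Lengths in increasing order: 2 < 4 < 7 < 8 < 9
Listing the words in that order gives the answer.
Final answer: ['nq', 'mdph', 'ciqqkrn', 'wgcytyqr', 'iuywxarrp']


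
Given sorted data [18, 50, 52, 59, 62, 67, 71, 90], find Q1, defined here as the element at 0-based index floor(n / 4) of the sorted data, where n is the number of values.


The list has n = 8 elements.
Q1 index = floor(8 / 4) = floor(2) = 2
Counting from index 0 in the sorted data, the element at index 2 is 52.
Final answer: 52


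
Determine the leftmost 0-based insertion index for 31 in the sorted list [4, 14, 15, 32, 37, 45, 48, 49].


List is sorted: [4, 14, 15, 32, 37, 45, 48, 49]
We need the leftmost position where 31 can be inserted, i.e. the first index whose element is >= 31 (or the end of the list if none is).
Binary search with low=0, high=8 (0-based indices):
  low=0, high=8, mid=4: a[4]=37 >= 31, so high = 4
  low=0, high=4, mid=2: a[2]=15 < 31, so low = 3
  low=3, high=4, mid=3: a[3]=32 >= 31, so high = 3
Now low = high = 3, so the insertion index is 3.
Final answer: 3


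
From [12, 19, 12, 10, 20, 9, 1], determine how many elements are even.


Check each element:
  12 is even
  19 is odd
  12 is even
  10 is even
  20 is even
  9 is odd
  1 is odd
Evens: [12, 12, 10, 20]
Count of evens = 4
Final answer: 4


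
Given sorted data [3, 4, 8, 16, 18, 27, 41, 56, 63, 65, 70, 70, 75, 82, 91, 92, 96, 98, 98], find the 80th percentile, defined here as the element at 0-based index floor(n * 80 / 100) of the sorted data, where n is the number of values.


The dataset has n = 19 elements.
Index = floor(19 * 80 / 100) = floor(1520 / 100) = floor(15.2) = 15
Counting from index 0 in the sorted data, the element at index 15 is 92.
Final answer: 92


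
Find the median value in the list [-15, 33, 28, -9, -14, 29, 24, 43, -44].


First, sort the list: [-44, -15, -14, -9, 24, 28, 29, 33, 43]
The list has 9 elements (odd count).
The middle index is 4 (0-based), and the element there is 24.
Final answer: 24


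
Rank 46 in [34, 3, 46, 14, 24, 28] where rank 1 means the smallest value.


Sort ascending: [3, 14, 24, 28, 34, 46]
Find 46 in the sorted list.
46 is at position 6 (1-indexed).
Final answer: 6


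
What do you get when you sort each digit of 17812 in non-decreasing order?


The number 17812 has digits: 1, 7, 8, 1, 2
Sorted: 1, 1, 2, 7, 8
Joining the sorted digits gives the result.
Final answer: 11278


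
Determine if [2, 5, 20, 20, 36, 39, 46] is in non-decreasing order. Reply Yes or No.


Check consecutive pairs:
  2 <= 5? True
  5 <= 20? True
  20 <= 20? True
  20 <= 36? True
  36 <= 39? True
  39 <= 46? True
Every consecutive pair is in order, so the list is non-decreasing.
Final answer: Yes


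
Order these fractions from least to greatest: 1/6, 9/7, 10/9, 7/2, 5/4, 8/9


Convert to decimal for comparison:
  1/6 = 0.1667
  9/7 = 1.2857
  10/9 = 1.1111
  7/2 = 3.5
  5/4 = 1.25
  8/9 = 0.8889
Decimals in increasing order: 0.1667 < 0.8889 < 1.1111 < 1.25 < 1.2857 < 3.5
Writing each back as its fraction gives the sorted order.
Final answer: 1/6, 8/9, 10/9, 5/4, 9/7, 7/2


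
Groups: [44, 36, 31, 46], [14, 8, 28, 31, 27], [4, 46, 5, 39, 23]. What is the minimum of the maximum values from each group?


Find max of each group:
  Group 1: [44, 36, 31, 46] -> max = 46
  Group 2: [14, 8, 28, 31, 27] -> max = 31
  Group 3: [4, 46, 5, 39, 23] -> max = 46
Maxes: [46, 31, 46]
Minimum of maxes = 31
Final answer: 31


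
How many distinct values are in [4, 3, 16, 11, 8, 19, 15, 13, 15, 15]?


List all unique values:
Distinct values: [3, 4, 8, 11, 13, 15, 16, 19]
Count = 8
Final answer: 8


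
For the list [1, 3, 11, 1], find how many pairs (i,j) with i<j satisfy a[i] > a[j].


For each element, count the later elements that are smaller than it:
  1 (index 0): smaller elements after it = [] -> 0
  3 (index 1): smaller elements after it = [1] -> 1
  11 (index 2): smaller elements after it = [1] -> 1
Total inversions = 0 + 1 + 1 = 2
Final answer: 2


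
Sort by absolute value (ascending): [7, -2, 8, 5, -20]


Compute absolute values:
  |7| = 7
  |-2| = 2
  |8| = 8
  |5| = 5
  |-20| = 20
Absolute values in increasing order: 2 < 5 < 7 < 8 < 20
Listing the original numbers in that order gives the answer.
Final answer: [-2, 5, 7, 8, -20]


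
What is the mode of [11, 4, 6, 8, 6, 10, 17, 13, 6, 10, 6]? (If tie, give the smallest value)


Count the frequency of each value:
  4 appears 1 time(s)
  6 appears 4 time(s)
  8 appears 1 time(s)
  10 appears 2 time(s)
  11 appears 1 time(s)
  13 appears 1 time(s)
  17 appears 1 time(s)
Maximum frequency is 4.
Only 6 reaches that frequency, so it is the mode.
Final answer: 6


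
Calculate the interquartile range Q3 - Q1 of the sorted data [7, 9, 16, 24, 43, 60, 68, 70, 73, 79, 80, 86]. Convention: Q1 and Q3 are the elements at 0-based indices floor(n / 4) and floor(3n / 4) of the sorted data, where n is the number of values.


The data has n = 12 elements.
Q1 index = floor(12 / 4) = floor(3) = 3; Q3 index = floor(3 * 12 / 4) = floor(9) = 9
Q1 = element at index 3 = 24
Q3 = element at index 9 = 79
IQR = 79 - 24 = 55
Final answer: 55


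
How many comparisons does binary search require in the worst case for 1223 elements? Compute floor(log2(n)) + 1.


Binary search halves the search space each step.
Maximum comparisons = floor(log2(1223)) + 1
log2(1223) = 10.2562
floor(log2(1223)) = 10, so 10 + 1 = 11
Final answer: 11


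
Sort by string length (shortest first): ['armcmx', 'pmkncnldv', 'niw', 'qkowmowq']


Compute lengths:
  'armcmx' has length 6
  'pmkncnldv' has length 9
  'niw' has length 3
  'qkowmowq' has length 8
Lengths in increasing order: 3 < 6 < 8 < 9
Listing the words in that order gives the answer.
Final answer: ['niw', 'armcmx', 'qkowmowq', 'pmkncnldv']


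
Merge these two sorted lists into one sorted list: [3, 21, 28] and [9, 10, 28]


List A: [3, 21, 28]
List B: [9, 10, 28]
Repeatedly compare the front elements and take the smaller:
  3 vs 9 -> take 3
  21 vs 9 -> take 9
  21 vs 10 -> take 10
  21 vs 28 -> take 21
  28 vs 28 -> take 28
  A is exhausted; append the rest of B: [28]
Final answer: [3, 9, 10, 21, 28, 28]


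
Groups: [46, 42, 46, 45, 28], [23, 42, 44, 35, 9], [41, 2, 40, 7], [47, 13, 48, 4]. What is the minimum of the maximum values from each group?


Find max of each group:
  Group 1: [46, 42, 46, 45, 28] -> max = 46
  Group 2: [23, 42, 44, 35, 9] -> max = 44
  Group 3: [41, 2, 40, 7] -> max = 41
  Group 4: [47, 13, 48, 4] -> max = 48
Maxes: [46, 44, 41, 48]
Minimum of maxes = 41
Final answer: 41


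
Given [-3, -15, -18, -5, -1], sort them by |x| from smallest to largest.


Compute absolute values:
  |-3| = 3
  |-15| = 15
  |-18| = 18
  |-5| = 5
  |-1| = 1
Absolute values in increasing order: 1 < 3 < 5 < 15 < 18
Listing the original numbers in that order gives the answer.
Final answer: [-1, -3, -5, -15, -18]


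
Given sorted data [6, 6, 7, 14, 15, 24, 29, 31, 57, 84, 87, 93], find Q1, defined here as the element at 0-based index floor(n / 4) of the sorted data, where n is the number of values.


The list has n = 12 elements.
Q1 index = floor(12 / 4) = floor(3) = 3
Counting from index 0 in the sorted data, the element at index 3 is 14.
Final answer: 14


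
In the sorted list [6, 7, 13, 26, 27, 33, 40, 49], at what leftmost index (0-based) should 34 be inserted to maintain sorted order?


List is sorted: [6, 7, 13, 26, 27, 33, 40, 49]
We need the leftmost position where 34 can be inserted, i.e. the first index whose element is >= 34 (or the end of the list if none is).
Binary search with low=0, high=8 (0-based indices):
  low=0, high=8, mid=4: a[4]=27 < 34, so low = 5
  low=5, high=8, mid=6: a[6]=40 >= 34, so high = 6
  low=5, high=6, mid=5: a[5]=33 < 34, so low = 6
Now low = high = 6, so the insertion index is 6.
Final answer: 6


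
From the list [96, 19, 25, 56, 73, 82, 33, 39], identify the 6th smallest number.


Sort ascending: [19, 25, 33, 39, 56, 73, 82, 96]
The 6th element (1-indexed) is at index 5.
Value = 73
Final answer: 73


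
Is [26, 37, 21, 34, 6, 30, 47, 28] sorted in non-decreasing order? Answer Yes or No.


Check consecutive pairs:
  26 <= 37? True
  37 <= 21? False
  21 <= 34? True
  34 <= 6? False
  6 <= 30? True
  30 <= 47? True
  47 <= 28? False
3 consecutive pair(s) are out of order, so the list is not sorted.
Final answer: No


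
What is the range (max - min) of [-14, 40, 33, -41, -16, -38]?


Maximum value: 40
Minimum value: -41
Range = 40 - (-41) = 81
Final answer: 81


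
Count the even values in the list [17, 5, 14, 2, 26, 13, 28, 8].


Check each element:
  17 is odd
  5 is odd
  14 is even
  2 is even
  26 is even
  13 is odd
  28 is even
  8 is even
Evens: [14, 2, 26, 28, 8]
Count of evens = 5
Final answer: 5


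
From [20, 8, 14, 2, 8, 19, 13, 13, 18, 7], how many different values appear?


List all unique values:
Distinct values: [2, 7, 8, 13, 14, 18, 19, 20]
Count = 8
Final answer: 8


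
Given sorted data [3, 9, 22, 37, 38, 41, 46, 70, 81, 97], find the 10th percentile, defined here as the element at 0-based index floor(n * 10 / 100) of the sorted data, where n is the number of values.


The dataset has n = 10 elements.
Index = floor(10 * 10 / 100) = floor(100 / 100) = floor(1) = 1
Counting from index 0 in the sorted data, the element at index 1 is 9.
Final answer: 9


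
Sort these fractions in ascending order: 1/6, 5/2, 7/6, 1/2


Convert to decimal for comparison:
  1/6 = 0.1667
  5/2 = 2.5
  7/6 = 1.1667
  1/2 = 0.5
Decimals in increasing order: 0.1667 < 0.5 < 1.1667 < 2.5
Writing each back as its fraction gives the sorted order.
Final answer: 1/6, 1/2, 7/6, 5/2


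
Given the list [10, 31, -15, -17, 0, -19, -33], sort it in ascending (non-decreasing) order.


Original list: [10, 31, -15, -17, 0, -19, -33]
Repeatedly take the smallest remaining element:
  Remaining [10, 31, -15, -17, 0, -19, -33] -> smallest is -33
  Remaining [10, 31, -15, -17, 0, -19] -> smallest is -19
  Remaining [10, 31, -15, -17, 0] -> smallest is -17
  Remaining [10, 31, -15, 0] -> smallest is -15
  Remaining [10, 31, 0] -> smallest is 0
  Remaining [10, 31] -> smallest is 10
  Remaining [31] -> smallest is 31
Collecting the picks in order gives the sorted list.
Final answer: [-33, -19, -17, -15, 0, 10, 31]


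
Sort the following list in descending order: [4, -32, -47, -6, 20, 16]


Original list: [4, -32, -47, -6, 20, 16]
Repeatedly take the largest remaining element:
  Remaining [4, -32, -47, -6, 20, 16] -> largest is 20
  Remaining [4, -32, -47, -6, 16] -> largest is 16
  Remaining [4, -32, -47, -6] -> largest is 4
  Remaining [-32, -47, -6] -> largest is -6
  Remaining [-32, -47] -> largest is -32
  Remaining [-47] -> largest is -47
Collecting the picks in order gives the descending list.
Final answer: [20, 16, 4, -6, -32, -47]


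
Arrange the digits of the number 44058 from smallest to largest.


The number 44058 has digits: 4, 4, 0, 5, 8
Sorted: 0, 4, 4, 5, 8
Joining the sorted digits gives the result.
Final answer: 04458


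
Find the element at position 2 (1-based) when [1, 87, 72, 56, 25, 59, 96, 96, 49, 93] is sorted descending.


Sort descending: [96, 96, 93, 87, 72, 59, 56, 49, 25, 1]
The 2nd element (1-indexed) is at index 1.
Value = 96
Final answer: 96


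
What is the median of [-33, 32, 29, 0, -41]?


First, sort the list: [-41, -33, 0, 29, 32]
The list has 5 elements (odd count).
The middle index is 2 (0-based), and the element there is 0.
Final answer: 0


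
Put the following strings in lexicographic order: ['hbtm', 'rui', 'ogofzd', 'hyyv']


Compare strings character by character (the first differing letter decides):
  'hbtm' < 'hyyv' since 'b' < 'y' at position 2
  'hyyv' < 'ogofzd' since 'h' < 'o' at position 1
  'ogofzd' < 'rui' since 'o' < 'r' at position 1
Chaining these comparisons gives the alphabetical order.
Final answer: ['hbtm', 'hyyv', 'ogofzd', 'rui']


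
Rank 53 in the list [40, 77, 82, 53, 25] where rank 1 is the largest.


Sort descending: [82, 77, 53, 40, 25]
Find 53 in the sorted list.
53 is at position 3.
Final answer: 3


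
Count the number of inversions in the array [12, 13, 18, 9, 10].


For each element, count the later elements that are smaller than it:
  12 (index 0): smaller elements after it = [9, 10] -> 2
  13 (index 1): smaller elements after it = [9, 10] -> 2
  18 (index 2): smaller elements after it = [9, 10] -> 2
  9 (index 3): smaller elements after it = [] -> 0
Total inversions = 2 + 2 + 2 + 0 = 6
Final answer: 6


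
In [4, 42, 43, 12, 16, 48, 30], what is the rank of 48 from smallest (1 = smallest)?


Sort ascending: [4, 12, 16, 30, 42, 43, 48]
Find 48 in the sorted list.
48 is at position 7 (1-indexed).
Final answer: 7


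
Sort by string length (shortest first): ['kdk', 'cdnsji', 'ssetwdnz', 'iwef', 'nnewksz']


Compute lengths:
  'kdk' has length 3
  'cdnsji' has length 6
  'ssetwdnz' has length 8
  'iwef' has length 4
  'nnewksz' has length 7
Lengths in increasing order: 3 < 4 < 6 < 7 < 8
Listing the words in that order gives the answer.
Final answer: ['kdk', 'iwef', 'cdnsji', 'nnewksz', 'ssetwdnz']


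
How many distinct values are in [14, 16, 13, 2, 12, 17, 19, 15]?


List all unique values:
Distinct values: [2, 12, 13, 14, 15, 16, 17, 19]
Count = 8
Final answer: 8


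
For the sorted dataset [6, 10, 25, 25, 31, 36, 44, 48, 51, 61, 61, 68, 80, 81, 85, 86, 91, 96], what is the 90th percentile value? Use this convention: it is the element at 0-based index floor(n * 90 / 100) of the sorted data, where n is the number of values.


The dataset has n = 18 elements.
Index = floor(18 * 90 / 100) = floor(1620 / 100) = floor(16.2) = 16
Counting from index 0 in the sorted data, the element at index 16 is 91.
Final answer: 91


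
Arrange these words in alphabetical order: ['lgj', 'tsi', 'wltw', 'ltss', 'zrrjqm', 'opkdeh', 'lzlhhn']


Compare strings character by character (the first differing letter decides):
  'lgj' < 'ltss' since 'g' < 't' at position 2
  'ltss' < 'lzlhhn' since 't' < 'z' at position 2
  'lzlhhn' < 'opkdeh' since 'l' < 'o' at position 1
  'opkdeh' < 'tsi' since 'o' < 't' at position 1
  'tsi' < 'wltw' since 't' < 'w' at position 1
  'wltw' < 'zrrjqm' since 'w' < 'z' at position 1
Chaining these comparisons gives the alphabetical order.
Final answer: ['lgj', 'ltss', 'lzlhhn', 'opkdeh', 'tsi', 'wltw', 'zrrjqm']
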